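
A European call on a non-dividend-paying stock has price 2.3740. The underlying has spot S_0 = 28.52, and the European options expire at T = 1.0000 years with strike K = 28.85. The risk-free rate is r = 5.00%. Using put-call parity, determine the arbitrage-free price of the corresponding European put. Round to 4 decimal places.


Answer: Put price = 1.2970

Derivation:
Put-call parity: C - P = S_0 * exp(-qT) - K * exp(-rT).
S_0 * exp(-qT) = 28.5200 * 1.00000000 = 28.52000000
K * exp(-rT) = 28.8500 * 0.95122942 = 27.44296890
P = C - S*exp(-qT) + K*exp(-rT)
P = 2.3740 - 28.52000000 + 27.44296890 = 1.2970


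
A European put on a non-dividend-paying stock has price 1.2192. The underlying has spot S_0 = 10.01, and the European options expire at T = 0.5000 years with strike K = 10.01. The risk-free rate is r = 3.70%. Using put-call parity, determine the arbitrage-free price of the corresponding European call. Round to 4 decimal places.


Answer: Call price = 1.4027

Derivation:
Put-call parity: C - P = S_0 * exp(-qT) - K * exp(-rT).
S_0 * exp(-qT) = 10.0100 * 1.00000000 = 10.01000000
K * exp(-rT) = 10.0100 * 0.98167007 = 9.82651745
C = P + S*exp(-qT) - K*exp(-rT)
C = 1.2192 + 10.01000000 - 9.82651745 = 1.4027


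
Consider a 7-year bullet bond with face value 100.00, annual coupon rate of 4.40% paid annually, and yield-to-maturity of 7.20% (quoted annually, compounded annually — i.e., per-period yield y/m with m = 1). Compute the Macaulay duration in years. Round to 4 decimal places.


Answer: Macaulay duration = 6.0923 years

Derivation:
Coupon per period c = face * coupon_rate / m = 4.400000
Periods per year m = 1; per-period yield y/m = 0.072000
Number of cashflows N = 7
Cashflows (t years, CF_t, discount factor 1/(1+y/m)^(m*t), PV):
  t = 1.0000: CF_t = 4.400000, DF = 0.932836, PV = 4.104478
  t = 2.0000: CF_t = 4.400000, DF = 0.870183, PV = 3.828804
  t = 3.0000: CF_t = 4.400000, DF = 0.811738, PV = 3.571645
  t = 4.0000: CF_t = 4.400000, DF = 0.757218, PV = 3.331759
  t = 5.0000: CF_t = 4.400000, DF = 0.706360, PV = 3.107984
  t = 6.0000: CF_t = 4.400000, DF = 0.658918, PV = 2.899239
  t = 7.0000: CF_t = 104.400000, DF = 0.614662, PV = 64.170733
Price P = sum_t PV_t = 85.014641
Macaulay numerator sum_t t * PV_t:
  t * PV_t at t = 1.0000: 4.104478
  t * PV_t at t = 2.0000: 7.657607
  t * PV_t at t = 3.0000: 10.714936
  t * PV_t at t = 4.0000: 13.327035
  t * PV_t at t = 5.0000: 15.539919
  t * PV_t at t = 6.0000: 17.395432
  t * PV_t at t = 7.0000: 449.195132
Macaulay duration D = (sum_t t * PV_t) / P = 517.934539 / 85.014641 = 6.092298


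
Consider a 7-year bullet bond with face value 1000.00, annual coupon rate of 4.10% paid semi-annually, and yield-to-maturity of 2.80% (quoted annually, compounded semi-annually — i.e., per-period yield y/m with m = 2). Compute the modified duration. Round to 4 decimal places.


Coupon per period c = face * coupon_rate / m = 20.500000
Periods per year m = 2; per-period yield y/m = 0.014000
Number of cashflows N = 14
Cashflows (t years, CF_t, discount factor 1/(1+y/m)^(m*t), PV):
  t = 0.5000: CF_t = 20.500000, DF = 0.986193, PV = 20.216963
  t = 1.0000: CF_t = 20.500000, DF = 0.972577, PV = 19.937833
  t = 1.5000: CF_t = 20.500000, DF = 0.959149, PV = 19.662557
  t = 2.0000: CF_t = 20.500000, DF = 0.945906, PV = 19.391082
  t = 2.5000: CF_t = 20.500000, DF = 0.932847, PV = 19.123355
  t = 3.0000: CF_t = 20.500000, DF = 0.919967, PV = 18.859324
  t = 3.5000: CF_t = 20.500000, DF = 0.907265, PV = 18.598939
  t = 4.0000: CF_t = 20.500000, DF = 0.894739, PV = 18.342149
  t = 4.5000: CF_t = 20.500000, DF = 0.882386, PV = 18.088905
  t = 5.0000: CF_t = 20.500000, DF = 0.870203, PV = 17.839156
  t = 5.5000: CF_t = 20.500000, DF = 0.858188, PV = 17.592856
  t = 6.0000: CF_t = 20.500000, DF = 0.846339, PV = 17.349957
  t = 6.5000: CF_t = 20.500000, DF = 0.834654, PV = 17.110411
  t = 7.0000: CF_t = 1020.500000, DF = 0.823130, PV = 840.004551
Price P = sum_t PV_t = 1082.118039
First compute Macaulay numerator sum_t t * PV_t:
  t * PV_t at t = 0.5000: 10.108481
  t * PV_t at t = 1.0000: 19.937833
  t * PV_t at t = 1.5000: 29.493836
  t * PV_t at t = 2.0000: 38.782164
  t * PV_t at t = 2.5000: 47.808387
  t * PV_t at t = 3.0000: 56.577973
  t * PV_t at t = 3.5000: 65.096287
  t * PV_t at t = 4.0000: 73.368597
  t * PV_t at t = 4.5000: 81.400070
  t * PV_t at t = 5.0000: 89.195782
  t * PV_t at t = 5.5000: 96.760710
  t * PV_t at t = 6.0000: 104.099742
  t * PV_t at t = 6.5000: 111.217673
  t * PV_t at t = 7.0000: 5880.031858
Macaulay duration D = 6703.879392 / 1082.118039 = 6.195146
Modified duration = D / (1 + y/m) = 6.195146 / (1 + 0.014000) = 6.109612

Answer: Modified duration = 6.1096


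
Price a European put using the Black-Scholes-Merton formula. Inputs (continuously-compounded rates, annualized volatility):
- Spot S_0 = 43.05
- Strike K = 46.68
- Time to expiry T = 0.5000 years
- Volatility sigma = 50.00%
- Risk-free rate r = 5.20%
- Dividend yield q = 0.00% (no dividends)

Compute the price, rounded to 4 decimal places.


d1 = (ln(S/K) + (r - q + 0.5*sigma^2) * T) / (sigma * sqrt(T)) = 0.02134451
d2 = d1 - sigma * sqrt(T) = -0.33220888
exp(-rT) = 0.97433509; exp(-qT) = 1.00000000
P = K * exp(-rT) * N(-d2) - S_0 * exp(-qT) * N(-d1)
N(-d1) = 0.49148542; N(-d2) = 0.63013423
P = 46.6800 * 0.97433509 * 0.63013423 - 43.0500 * 1.00000000 * 0.49148542 = 7.5013

Answer: Price = 7.5013


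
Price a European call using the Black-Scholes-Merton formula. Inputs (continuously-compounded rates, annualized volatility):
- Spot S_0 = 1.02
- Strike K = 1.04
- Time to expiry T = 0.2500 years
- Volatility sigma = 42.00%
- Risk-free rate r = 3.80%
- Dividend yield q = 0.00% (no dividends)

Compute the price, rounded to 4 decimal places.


Answer: Price = 0.0807

Derivation:
d1 = (ln(S/K) + (r - q + 0.5*sigma^2) * T) / (sigma * sqrt(T)) = 0.05777102
d2 = d1 - sigma * sqrt(T) = -0.15222898
exp(-rT) = 0.99054498; exp(-qT) = 1.00000000
C = S_0 * exp(-qT) * N(d1) - K * exp(-rT) * N(d2)
N(d1) = 0.52303449; N(d2) = 0.43950317
C = 1.0200 * 1.00000000 * 0.52303449 - 1.0400 * 0.99054498 * 0.43950317 = 0.0807


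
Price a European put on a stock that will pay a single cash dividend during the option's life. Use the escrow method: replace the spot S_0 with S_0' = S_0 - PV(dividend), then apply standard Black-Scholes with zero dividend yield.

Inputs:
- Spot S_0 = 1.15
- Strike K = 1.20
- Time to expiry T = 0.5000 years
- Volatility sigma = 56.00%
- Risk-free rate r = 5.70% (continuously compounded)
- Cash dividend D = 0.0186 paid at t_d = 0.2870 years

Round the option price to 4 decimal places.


PV(D) = D * exp(-r * t_d) = 0.0186 * 0.98377408 = 0.01829820
S_0' = S_0 - PV(D) = 1.1500 - 0.01829820 = 1.13170180
d1 = (ln(S_0'/K) + (r + sigma^2/2)*T) / (sigma*sqrt(T)) = 0.12197835
d2 = d1 - sigma*sqrt(T) = -0.27400145
exp(-rT) = 0.97190229
N(-d1) = 0.45145808; N(-d2) = 0.60795825
P = K * exp(-rT) * N(-d2) - S_0' * N(-d1) = 1.2000 * 0.97190229 * 0.60795825 - 1.13170180 * 0.45145808 = 0.1981

Answer: Price = 0.1981


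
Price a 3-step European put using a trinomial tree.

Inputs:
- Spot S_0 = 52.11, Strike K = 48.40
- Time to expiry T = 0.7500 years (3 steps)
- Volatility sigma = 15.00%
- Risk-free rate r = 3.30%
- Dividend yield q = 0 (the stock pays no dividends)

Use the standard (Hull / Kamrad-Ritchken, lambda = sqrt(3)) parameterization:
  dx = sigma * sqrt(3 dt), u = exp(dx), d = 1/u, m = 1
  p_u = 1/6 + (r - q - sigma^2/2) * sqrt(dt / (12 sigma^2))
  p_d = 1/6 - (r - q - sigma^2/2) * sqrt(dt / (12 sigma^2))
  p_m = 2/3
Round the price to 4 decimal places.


dt = T/N = 0.250000; dx = sigma*sqrt(3*dt) = 0.129904
u = exp(dx) = 1.138719; d = 1/u = 0.878180
p_u = 0.187596, p_m = 0.666667, p_d = 0.145738
Discount per step: exp(-r*dt) = 0.991784
Stock lattice S(k, j) with j the centered position index:
  k=0: S(0,+0) = 52.1100
  k=1: S(1,-1) = 45.7620; S(1,+0) = 52.1100; S(1,+1) = 59.3386
  k=2: S(2,-2) = 40.1872; S(2,-1) = 45.7620; S(2,+0) = 52.1100; S(2,+1) = 59.3386; S(2,+2) = 67.5700
  k=3: S(3,-3) = 35.2916; S(3,-2) = 40.1872; S(3,-1) = 45.7620; S(3,+0) = 52.1100; S(3,+1) = 59.3386; S(3,+2) = 67.5700; S(3,+3) = 76.9433
Terminal payoffs V(N, j) = max(K - S_T, 0):
  V(3,-3) = 13.108384; V(3,-2) = 8.212771; V(3,-1) = 2.638045; V(3,+0) = 0.000000; V(3,+1) = 0.000000; V(3,+2) = 0.000000; V(3,+3) = 0.000000
Backward induction: V(k, j) = exp(-r*dt) * [p_u * V(k+1, j+1) + p_m * V(k+1, j) + p_d * V(k+1, j-1)]
  V(2,-2) = exp(-r*dt) * [p_u*2.638045 + p_m*8.212771 + p_d*13.108384] = 7.815706
  V(2,-1) = exp(-r*dt) * [p_u*0.000000 + p_m*2.638045 + p_d*8.212771] = 2.931324
  V(2,+0) = exp(-r*dt) * [p_u*0.000000 + p_m*0.000000 + p_d*2.638045] = 0.381304
  V(2,+1) = exp(-r*dt) * [p_u*0.000000 + p_m*0.000000 + p_d*0.000000] = 0.000000
  V(2,+2) = exp(-r*dt) * [p_u*0.000000 + p_m*0.000000 + p_d*0.000000] = 0.000000
  V(1,-1) = exp(-r*dt) * [p_u*0.381304 + p_m*2.931324 + p_d*7.815706] = 3.138788
  V(1,+0) = exp(-r*dt) * [p_u*0.000000 + p_m*0.381304 + p_d*2.931324] = 0.675809
  V(1,+1) = exp(-r*dt) * [p_u*0.000000 + p_m*0.000000 + p_d*0.381304] = 0.055114
  V(0,+0) = exp(-r*dt) * [p_u*0.055114 + p_m*0.675809 + p_d*3.138788] = 0.910773

Answer: Price = V(0,0) = 0.9108


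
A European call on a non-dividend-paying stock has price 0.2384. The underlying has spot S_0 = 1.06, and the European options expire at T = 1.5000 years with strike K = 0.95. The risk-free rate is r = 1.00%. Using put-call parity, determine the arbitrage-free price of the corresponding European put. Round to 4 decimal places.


Put-call parity: C - P = S_0 * exp(-qT) - K * exp(-rT).
S_0 * exp(-qT) = 1.0600 * 1.00000000 = 1.06000000
K * exp(-rT) = 0.9500 * 0.98511194 = 0.93585634
P = C - S*exp(-qT) + K*exp(-rT)
P = 0.2384 - 1.06000000 + 0.93585634 = 0.1143

Answer: Put price = 0.1143


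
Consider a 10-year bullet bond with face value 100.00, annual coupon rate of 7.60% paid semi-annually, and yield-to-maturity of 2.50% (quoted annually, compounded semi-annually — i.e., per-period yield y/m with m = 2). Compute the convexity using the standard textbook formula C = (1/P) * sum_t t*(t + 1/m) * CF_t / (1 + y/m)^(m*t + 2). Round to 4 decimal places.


Coupon per period c = face * coupon_rate / m = 3.800000
Periods per year m = 2; per-period yield y/m = 0.012500
Number of cashflows N = 20
Cashflows (t years, CF_t, discount factor 1/(1+y/m)^(m*t), PV):
  t = 0.5000: CF_t = 3.800000, DF = 0.987654, PV = 3.753086
  t = 1.0000: CF_t = 3.800000, DF = 0.975461, PV = 3.706752
  t = 1.5000: CF_t = 3.800000, DF = 0.963418, PV = 3.660990
  t = 2.0000: CF_t = 3.800000, DF = 0.951524, PV = 3.615792
  t = 2.5000: CF_t = 3.800000, DF = 0.939777, PV = 3.571153
  t = 3.0000: CF_t = 3.800000, DF = 0.928175, PV = 3.527065
  t = 3.5000: CF_t = 3.800000, DF = 0.916716, PV = 3.483521
  t = 4.0000: CF_t = 3.800000, DF = 0.905398, PV = 3.440514
  t = 4.5000: CF_t = 3.800000, DF = 0.894221, PV = 3.398039
  t = 5.0000: CF_t = 3.800000, DF = 0.883181, PV = 3.356088
  t = 5.5000: CF_t = 3.800000, DF = 0.872277, PV = 3.314654
  t = 6.0000: CF_t = 3.800000, DF = 0.861509, PV = 3.273733
  t = 6.5000: CF_t = 3.800000, DF = 0.850873, PV = 3.233316
  t = 7.0000: CF_t = 3.800000, DF = 0.840368, PV = 3.193399
  t = 7.5000: CF_t = 3.800000, DF = 0.829993, PV = 3.153974
  t = 8.0000: CF_t = 3.800000, DF = 0.819746, PV = 3.115036
  t = 8.5000: CF_t = 3.800000, DF = 0.809626, PV = 3.076579
  t = 9.0000: CF_t = 3.800000, DF = 0.799631, PV = 3.038596
  t = 9.5000: CF_t = 3.800000, DF = 0.789759, PV = 3.001083
  t = 10.0000: CF_t = 103.800000, DF = 0.780009, PV = 80.964887
Price P = sum_t PV_t = 144.878256
Convexity numerator sum_t t*(t + 1/m) * CF_t / (1+y/m)^(m*t + 2):
  t = 0.5000: term = 1.830495
  t = 1.0000: term = 5.423688
  t = 1.5000: term = 10.713459
  t = 2.0000: term = 17.635323
  t = 2.5000: term = 26.126404
  t = 3.0000: term = 36.125398
  t = 3.5000: term = 47.572541
  t = 4.0000: term = 60.409575
  t = 4.5000: term = 74.579723
  t = 5.0000: term = 90.027649
  t = 5.5000: term = 106.699436
  t = 6.0000: term = 124.542551
  t = 6.5000: term = 143.505820
  t = 7.0000: term = 163.539396
  t = 7.5000: term = 184.594733
  t = 8.0000: term = 206.624557
  t = 8.5000: term = 229.582841
  t = 9.0000: term = 253.424777
  t = 9.5000: term = 278.106752
  t = 10.0000: term = 8292.699935
Convexity = (1/P) * sum = 10353.765052 / 144.878256 = 71.465279

Answer: Convexity = 71.4653


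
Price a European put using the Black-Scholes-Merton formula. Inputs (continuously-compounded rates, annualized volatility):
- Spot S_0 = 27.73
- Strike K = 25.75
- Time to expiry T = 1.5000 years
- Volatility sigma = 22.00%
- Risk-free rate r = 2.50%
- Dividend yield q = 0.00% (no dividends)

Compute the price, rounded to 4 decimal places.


d1 = (ln(S/K) + (r - q + 0.5*sigma^2) * T) / (sigma * sqrt(T)) = 0.54883502
d2 = d1 - sigma * sqrt(T) = 0.27939115
exp(-rT) = 0.96319442; exp(-qT) = 1.00000000
P = K * exp(-rT) * N(-d2) - S_0 * exp(-qT) * N(-d1)
N(-d1) = 0.29155934; N(-d2) = 0.38997233
P = 25.7500 * 0.96319442 * 0.38997233 - 27.7300 * 1.00000000 * 0.29155934 = 1.5873

Answer: Price = 1.5873


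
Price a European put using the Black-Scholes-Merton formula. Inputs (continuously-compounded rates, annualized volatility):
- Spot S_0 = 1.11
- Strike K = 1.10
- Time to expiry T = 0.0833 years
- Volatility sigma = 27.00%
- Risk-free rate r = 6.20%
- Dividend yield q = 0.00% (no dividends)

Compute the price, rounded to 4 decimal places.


d1 = (ln(S/K) + (r - q + 0.5*sigma^2) * T) / (sigma * sqrt(T)) = 0.22137113
d2 = d1 - sigma * sqrt(T) = 0.14344443
exp(-rT) = 0.99484871; exp(-qT) = 1.00000000
P = K * exp(-rT) * N(-d2) - S_0 * exp(-qT) * N(-d1)
N(-d1) = 0.41240174; N(-d2) = 0.44296960
P = 1.1000 * 0.99484871 * 0.44296960 - 1.1100 * 1.00000000 * 0.41240174 = 0.0270

Answer: Price = 0.0270


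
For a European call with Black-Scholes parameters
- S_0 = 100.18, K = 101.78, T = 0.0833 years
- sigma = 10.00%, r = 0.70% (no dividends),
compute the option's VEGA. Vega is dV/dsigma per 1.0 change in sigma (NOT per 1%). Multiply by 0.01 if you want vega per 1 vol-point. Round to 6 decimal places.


Answer: Vega = 10.105616

Derivation:
d1 = -0.5143644683; d2 = -0.5432262077
phi(d1) = 0.3495097096; exp(-qT) = 1.0000000000; exp(-rT) = 0.9994170700
Vega = S * exp(-qT) * phi(d1) * sqrt(T) = 100.1800 * 1.0000000000 * 0.3495097096 * 0.2886173938 = 10.105616


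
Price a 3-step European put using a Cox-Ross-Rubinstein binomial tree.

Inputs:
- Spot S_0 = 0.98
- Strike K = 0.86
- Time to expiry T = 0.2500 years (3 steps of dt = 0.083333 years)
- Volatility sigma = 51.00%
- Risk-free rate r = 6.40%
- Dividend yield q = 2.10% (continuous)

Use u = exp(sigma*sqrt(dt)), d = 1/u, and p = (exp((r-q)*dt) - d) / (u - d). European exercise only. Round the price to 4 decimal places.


dt = T/N = 0.083333
u = exp(sigma*sqrt(dt)) = 1.158614; d = 1/u = 0.863100
p = (exp((r-q)*dt) - d) / (u - d) = 0.475408
Discount per step: exp(-r*dt) = 0.994681
Stock lattice S(k, i) with i counting down-moves:
  k=0: S(0,0) = 0.9800
  k=1: S(1,0) = 1.1354; S(1,1) = 0.8458
  k=2: S(2,0) = 1.3155; S(2,1) = 0.9800; S(2,2) = 0.7300
  k=3: S(3,0) = 1.5242; S(3,1) = 1.1354; S(3,2) = 0.8458; S(3,3) = 0.6301
Terminal payoffs V(N, i) = max(K - S_T, 0):
  V(3,0) = 0.000000; V(3,1) = 0.000000; V(3,2) = 0.014162; V(3,3) = 0.229899
Backward induction: V(k, i) = exp(-r*dt) * [p * V(k+1, i) + (1-p) * V(k+1, i+1)].
  V(2,0) = exp(-r*dt) * [p*0.000000 + (1-p)*0.000000] = 0.000000
  V(2,1) = exp(-r*dt) * [p*0.000000 + (1-p)*0.014162] = 0.007390
  V(2,2) = exp(-r*dt) * [p*0.014162 + (1-p)*0.229899] = 0.126659
  V(1,0) = exp(-r*dt) * [p*0.000000 + (1-p)*0.007390] = 0.003856
  V(1,1) = exp(-r*dt) * [p*0.007390 + (1-p)*0.126659] = 0.069585
  V(0,0) = exp(-r*dt) * [p*0.003856 + (1-p)*0.069585] = 0.038133

Answer: Price = V(0,0) = 0.0381


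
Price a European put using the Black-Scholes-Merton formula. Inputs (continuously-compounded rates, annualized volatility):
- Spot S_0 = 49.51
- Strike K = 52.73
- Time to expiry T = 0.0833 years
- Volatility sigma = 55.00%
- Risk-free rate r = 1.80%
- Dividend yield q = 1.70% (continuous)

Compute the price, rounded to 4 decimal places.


Answer: Price = 5.0846

Derivation:
d1 = (ln(S/K) + (r - q + 0.5*sigma^2) * T) / (sigma * sqrt(T)) = -0.31704420
d2 = d1 - sigma * sqrt(T) = -0.47578377
exp(-rT) = 0.99850172; exp(-qT) = 0.99858490
P = K * exp(-rT) * N(-d2) - S_0 * exp(-qT) * N(-d1)
N(-d1) = 0.62439497; N(-d2) = 0.68288578
P = 52.7300 * 0.99850172 * 0.68288578 - 49.5100 * 0.99858490 * 0.62439497 = 5.0846


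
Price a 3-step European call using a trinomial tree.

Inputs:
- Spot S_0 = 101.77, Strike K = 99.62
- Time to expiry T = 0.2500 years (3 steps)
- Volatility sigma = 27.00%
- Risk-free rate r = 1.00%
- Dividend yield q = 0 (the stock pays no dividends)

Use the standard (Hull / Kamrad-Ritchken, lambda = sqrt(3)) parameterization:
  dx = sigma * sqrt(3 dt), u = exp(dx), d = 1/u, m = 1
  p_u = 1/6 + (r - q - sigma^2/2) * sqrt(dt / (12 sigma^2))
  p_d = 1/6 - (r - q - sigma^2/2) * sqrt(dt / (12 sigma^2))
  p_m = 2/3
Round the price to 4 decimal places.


Answer: Price = V(0,0) = 6.5481

Derivation:
dt = T/N = 0.083333; dx = sigma*sqrt(3*dt) = 0.135000
u = exp(dx) = 1.144537; d = 1/u = 0.873716
p_u = 0.158503, p_m = 0.666667, p_d = 0.174830
Discount per step: exp(-r*dt) = 0.999167
Stock lattice S(k, j) with j the centered position index:
  k=0: S(0,+0) = 101.7700
  k=1: S(1,-1) = 88.9181; S(1,+0) = 101.7700; S(1,+1) = 116.4795
  k=2: S(2,-2) = 77.6891; S(2,-1) = 88.9181; S(2,+0) = 101.7700; S(2,+1) = 116.4795; S(2,+2) = 133.3151
  k=3: S(3,-3) = 67.8782; S(3,-2) = 77.6891; S(3,-1) = 88.9181; S(3,+0) = 101.7700; S(3,+1) = 116.4795; S(3,+2) = 133.3151; S(3,+3) = 152.5840
Terminal payoffs V(N, j) = max(S_T - K, 0):
  V(3,-3) = 0.000000; V(3,-2) = 0.000000; V(3,-1) = 0.000000; V(3,+0) = 2.150000; V(3,+1) = 16.859509; V(3,+2) = 33.695082; V(3,+3) = 52.964015
Backward induction: V(k, j) = exp(-r*dt) * [p_u * V(k+1, j+1) + p_m * V(k+1, j) + p_d * V(k+1, j-1)]
  V(2,-2) = exp(-r*dt) * [p_u*0.000000 + p_m*0.000000 + p_d*0.000000] = 0.000000
  V(2,-1) = exp(-r*dt) * [p_u*2.150000 + p_m*0.000000 + p_d*0.000000] = 0.340498
  V(2,+0) = exp(-r*dt) * [p_u*16.859509 + p_m*2.150000 + p_d*0.000000] = 4.102198
  V(2,+1) = exp(-r*dt) * [p_u*33.695082 + p_m*16.859509 + p_d*2.150000] = 16.942208
  V(2,+2) = exp(-r*dt) * [p_u*52.964015 + p_m*33.695082 + p_d*16.859509] = 33.777740
  V(1,-1) = exp(-r*dt) * [p_u*4.102198 + p_m*0.340498 + p_d*0.000000] = 0.876479
  V(1,+0) = exp(-r*dt) * [p_u*16.942208 + p_m*4.102198 + p_d*0.340498] = 5.475155
  V(1,+1) = exp(-r*dt) * [p_u*33.777740 + p_m*16.942208 + p_d*4.102198] = 17.351404
  V(0,+0) = exp(-r*dt) * [p_u*17.351404 + p_m*5.475155 + p_d*0.876479] = 6.548131


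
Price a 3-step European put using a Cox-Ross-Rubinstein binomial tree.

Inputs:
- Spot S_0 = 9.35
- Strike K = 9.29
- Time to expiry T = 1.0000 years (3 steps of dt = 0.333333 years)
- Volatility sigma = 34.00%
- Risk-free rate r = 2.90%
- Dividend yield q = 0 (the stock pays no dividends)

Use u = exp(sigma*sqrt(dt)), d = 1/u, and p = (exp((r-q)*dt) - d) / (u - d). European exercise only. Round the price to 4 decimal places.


dt = T/N = 0.333333
u = exp(sigma*sqrt(dt)) = 1.216891; d = 1/u = 0.821766
p = (exp((r-q)*dt) - d) / (u - d) = 0.475666
Discount per step: exp(-r*dt) = 0.990380
Stock lattice S(k, i) with i counting down-moves:
  k=0: S(0,0) = 9.3500
  k=1: S(1,0) = 11.3779; S(1,1) = 7.6835
  k=2: S(2,0) = 13.8457; S(2,1) = 9.3500; S(2,2) = 6.3141
  k=3: S(3,0) = 16.8487; S(3,1) = 11.3779; S(3,2) = 7.6835; S(3,3) = 5.1887
Terminal payoffs V(N, i) = max(K - S_T, 0):
  V(3,0) = 0.000000; V(3,1) = 0.000000; V(3,2) = 1.606484; V(3,3) = 4.101321
Backward induction: V(k, i) = exp(-r*dt) * [p * V(k+1, i) + (1-p) * V(k+1, i+1)].
  V(2,0) = exp(-r*dt) * [p*0.000000 + (1-p)*0.000000] = 0.000000
  V(2,1) = exp(-r*dt) * [p*0.000000 + (1-p)*1.606484] = 0.834231
  V(2,2) = exp(-r*dt) * [p*1.606484 + (1-p)*4.101321] = 2.886574
  V(1,0) = exp(-r*dt) * [p*0.000000 + (1-p)*0.834231] = 0.433208
  V(1,1) = exp(-r*dt) * [p*0.834231 + (1-p)*2.886574] = 1.891967
  V(0,0) = exp(-r*dt) * [p*0.433208 + (1-p)*1.891967] = 1.186560

Answer: Price = V(0,0) = 1.1866


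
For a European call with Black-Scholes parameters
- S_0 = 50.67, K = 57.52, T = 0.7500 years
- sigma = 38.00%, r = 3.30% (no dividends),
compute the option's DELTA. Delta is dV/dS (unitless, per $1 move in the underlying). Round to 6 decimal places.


d1 = -0.1455490728; d2 = -0.4746387262
phi(d1) = 0.3947388786; exp(-qT) = 1.0000000000; exp(-rT) = 0.9755537700
N(d1) = 0.4421386869
Delta = exp(-qT) * N(d1) = 1.0000000000 * 0.4421386869 = 0.442139

Answer: Delta = 0.442139


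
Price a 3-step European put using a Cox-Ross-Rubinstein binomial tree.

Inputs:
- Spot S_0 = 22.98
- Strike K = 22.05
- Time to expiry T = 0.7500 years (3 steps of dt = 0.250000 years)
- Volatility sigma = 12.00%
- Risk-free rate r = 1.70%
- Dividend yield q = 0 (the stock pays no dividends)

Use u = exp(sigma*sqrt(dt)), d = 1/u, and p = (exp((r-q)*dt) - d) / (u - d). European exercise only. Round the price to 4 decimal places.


dt = T/N = 0.250000
u = exp(sigma*sqrt(dt)) = 1.061837; d = 1/u = 0.941765
p = (exp((r-q)*dt) - d) / (u - d) = 0.520475
Discount per step: exp(-r*dt) = 0.995759
Stock lattice S(k, i) with i counting down-moves:
  k=0: S(0,0) = 22.9800
  k=1: S(1,0) = 24.4010; S(1,1) = 21.6417
  k=2: S(2,0) = 25.9099; S(2,1) = 22.9800; S(2,2) = 20.3814
  k=3: S(3,0) = 27.5121; S(3,1) = 24.4010; S(3,2) = 21.6417; S(3,3) = 19.1945
Terminal payoffs V(N, i) = max(K - S_T, 0):
  V(3,0) = 0.000000; V(3,1) = 0.000000; V(3,2) = 0.408251; V(3,3) = 2.855491
Backward induction: V(k, i) = exp(-r*dt) * [p * V(k+1, i) + (1-p) * V(k+1, i+1)].
  V(2,0) = exp(-r*dt) * [p*0.000000 + (1-p)*0.000000] = 0.000000
  V(2,1) = exp(-r*dt) * [p*0.000000 + (1-p)*0.408251] = 0.194936
  V(2,2) = exp(-r*dt) * [p*0.408251 + (1-p)*2.855491] = 1.575055
  V(1,0) = exp(-r*dt) * [p*0.000000 + (1-p)*0.194936] = 0.093080
  V(1,1) = exp(-r*dt) * [p*0.194936 + (1-p)*1.575055] = 0.853104
  V(0,0) = exp(-r*dt) * [p*0.093080 + (1-p)*0.853104] = 0.455590

Answer: Price = V(0,0) = 0.4556


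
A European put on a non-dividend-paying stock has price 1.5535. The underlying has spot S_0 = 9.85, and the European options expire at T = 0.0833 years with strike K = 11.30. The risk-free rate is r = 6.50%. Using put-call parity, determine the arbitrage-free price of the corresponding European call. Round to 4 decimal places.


Answer: Call price = 0.1645

Derivation:
Put-call parity: C - P = S_0 * exp(-qT) - K * exp(-rT).
S_0 * exp(-qT) = 9.8500 * 1.00000000 = 9.85000000
K * exp(-rT) = 11.3000 * 0.99460013 = 11.23898149
C = P + S*exp(-qT) - K*exp(-rT)
C = 1.5535 + 9.85000000 - 11.23898149 = 0.1645


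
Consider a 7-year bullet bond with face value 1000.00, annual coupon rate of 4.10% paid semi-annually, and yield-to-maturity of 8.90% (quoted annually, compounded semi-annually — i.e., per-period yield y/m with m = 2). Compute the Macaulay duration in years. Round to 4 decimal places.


Coupon per period c = face * coupon_rate / m = 20.500000
Periods per year m = 2; per-period yield y/m = 0.044500
Number of cashflows N = 14
Cashflows (t years, CF_t, discount factor 1/(1+y/m)^(m*t), PV):
  t = 0.5000: CF_t = 20.500000, DF = 0.957396, PV = 19.626616
  t = 1.0000: CF_t = 20.500000, DF = 0.916607, PV = 18.790441
  t = 1.5000: CF_t = 20.500000, DF = 0.877556, PV = 17.989891
  t = 2.0000: CF_t = 20.500000, DF = 0.840168, PV = 17.223447
  t = 2.5000: CF_t = 20.500000, DF = 0.804374, PV = 16.489658
  t = 3.0000: CF_t = 20.500000, DF = 0.770104, PV = 15.787130
  t = 3.5000: CF_t = 20.500000, DF = 0.737294, PV = 15.114534
  t = 4.0000: CF_t = 20.500000, DF = 0.705883, PV = 14.470592
  t = 4.5000: CF_t = 20.500000, DF = 0.675809, PV = 13.854085
  t = 5.0000: CF_t = 20.500000, DF = 0.647017, PV = 13.263844
  t = 5.5000: CF_t = 20.500000, DF = 0.619451, PV = 12.698750
  t = 6.0000: CF_t = 20.500000, DF = 0.593060, PV = 12.157731
  t = 6.5000: CF_t = 20.500000, DF = 0.567793, PV = 11.639762
  t = 7.0000: CF_t = 1020.500000, DF = 0.543603, PV = 554.746778
Price P = sum_t PV_t = 753.853259
Macaulay numerator sum_t t * PV_t:
  t * PV_t at t = 0.5000: 9.813308
  t * PV_t at t = 1.0000: 18.790441
  t * PV_t at t = 1.5000: 26.984836
  t * PV_t at t = 2.0000: 34.446895
  t * PV_t at t = 2.5000: 41.224144
  t * PV_t at t = 3.0000: 47.361391
  t * PV_t at t = 3.5000: 52.900868
  t * PV_t at t = 4.0000: 57.882369
  t * PV_t at t = 4.5000: 62.343385
  t * PV_t at t = 5.0000: 66.319222
  t * PV_t at t = 5.5000: 69.843125
  t * PV_t at t = 6.0000: 72.946386
  t * PV_t at t = 6.5000: 75.658450
  t * PV_t at t = 7.0000: 3883.227447
Macaulay duration D = (sum_t t * PV_t) / P = 4519.742267 / 753.853259 = 5.995520

Answer: Macaulay duration = 5.9955 years


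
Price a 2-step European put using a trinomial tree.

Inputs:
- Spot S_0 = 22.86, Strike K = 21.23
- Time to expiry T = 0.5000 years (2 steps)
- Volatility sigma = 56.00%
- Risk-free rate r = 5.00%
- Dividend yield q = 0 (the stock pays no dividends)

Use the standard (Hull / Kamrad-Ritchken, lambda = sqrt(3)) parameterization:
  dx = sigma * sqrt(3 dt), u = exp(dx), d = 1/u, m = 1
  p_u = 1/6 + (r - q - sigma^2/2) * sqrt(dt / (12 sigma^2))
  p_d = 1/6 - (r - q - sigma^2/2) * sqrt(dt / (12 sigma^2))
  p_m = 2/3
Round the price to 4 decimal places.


Answer: Price = V(0,0) = 2.2689

Derivation:
dt = T/N = 0.250000; dx = sigma*sqrt(3*dt) = 0.484974
u = exp(dx) = 1.624133; d = 1/u = 0.615713
p_u = 0.139139, p_m = 0.666667, p_d = 0.194194
Discount per step: exp(-r*dt) = 0.987578
Stock lattice S(k, j) with j the centered position index:
  k=0: S(0,+0) = 22.8600
  k=1: S(1,-1) = 14.0752; S(1,+0) = 22.8600; S(1,+1) = 37.1277
  k=2: S(2,-2) = 8.6663; S(2,-1) = 14.0752; S(2,+0) = 22.8600; S(2,+1) = 37.1277; S(2,+2) = 60.3003
Terminal payoffs V(N, j) = max(K - S_T, 0):
  V(2,-2) = 12.563715; V(2,-1) = 7.154799; V(2,+0) = 0.000000; V(2,+1) = 0.000000; V(2,+2) = 0.000000
Backward induction: V(k, j) = exp(-r*dt) * [p_u * V(k+1, j+1) + p_m * V(k+1, j) + p_d * V(k+1, j-1)]
  V(1,-1) = exp(-r*dt) * [p_u*0.000000 + p_m*7.154799 + p_d*12.563715] = 7.120103
  V(1,+0) = exp(-r*dt) * [p_u*0.000000 + p_m*0.000000 + p_d*7.154799] = 1.372159
  V(1,+1) = exp(-r*dt) * [p_u*0.000000 + p_m*0.000000 + p_d*0.000000] = 0.000000
  V(0,+0) = exp(-r*dt) * [p_u*0.000000 + p_m*1.372159 + p_d*7.120103] = 2.268914


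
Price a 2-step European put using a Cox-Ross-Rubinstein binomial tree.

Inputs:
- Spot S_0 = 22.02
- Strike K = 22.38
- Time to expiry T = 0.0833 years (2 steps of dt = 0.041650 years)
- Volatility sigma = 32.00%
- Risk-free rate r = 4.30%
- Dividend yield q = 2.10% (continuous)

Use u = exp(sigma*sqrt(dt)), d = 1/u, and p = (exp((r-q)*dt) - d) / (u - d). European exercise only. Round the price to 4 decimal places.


dt = T/N = 0.041650
u = exp(sigma*sqrt(dt)) = 1.067486; d = 1/u = 0.936780
p = (exp((r-q)*dt) - d) / (u - d) = 0.490693
Discount per step: exp(-r*dt) = 0.998211
Stock lattice S(k, i) with i counting down-moves:
  k=0: S(0,0) = 22.0200
  k=1: S(1,0) = 23.5060; S(1,1) = 20.6279
  k=2: S(2,0) = 25.0924; S(2,1) = 22.0200; S(2,2) = 19.3238
Terminal payoffs V(N, i) = max(K - S_T, 0):
  V(2,0) = 0.000000; V(2,1) = 0.360000; V(2,2) = 3.056194
Backward induction: V(k, i) = exp(-r*dt) * [p * V(k+1, i) + (1-p) * V(k+1, i+1)].
  V(1,0) = exp(-r*dt) * [p*0.000000 + (1-p)*0.360000] = 0.183023
  V(1,1) = exp(-r*dt) * [p*0.360000 + (1-p)*3.056194] = 1.730090
  V(0,0) = exp(-r*dt) * [p*0.183023 + (1-p)*1.730090] = 0.969218

Answer: Price = V(0,0) = 0.9692


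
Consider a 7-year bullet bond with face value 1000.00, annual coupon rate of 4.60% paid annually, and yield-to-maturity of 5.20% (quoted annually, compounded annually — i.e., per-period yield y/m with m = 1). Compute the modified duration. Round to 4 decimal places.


Answer: Modified duration = 5.8209

Derivation:
Coupon per period c = face * coupon_rate / m = 46.000000
Periods per year m = 1; per-period yield y/m = 0.052000
Number of cashflows N = 7
Cashflows (t years, CF_t, discount factor 1/(1+y/m)^(m*t), PV):
  t = 1.0000: CF_t = 46.000000, DF = 0.950570, PV = 43.726236
  t = 2.0000: CF_t = 46.000000, DF = 0.903584, PV = 41.564863
  t = 3.0000: CF_t = 46.000000, DF = 0.858920, PV = 39.510326
  t = 4.0000: CF_t = 46.000000, DF = 0.816464, PV = 37.557344
  t = 5.0000: CF_t = 46.000000, DF = 0.776106, PV = 35.700897
  t = 6.0000: CF_t = 46.000000, DF = 0.737744, PV = 33.936214
  t = 7.0000: CF_t = 1046.000000, DF = 0.701277, PV = 733.536123
Price P = sum_t PV_t = 965.532004
First compute Macaulay numerator sum_t t * PV_t:
  t * PV_t at t = 1.0000: 43.726236
  t * PV_t at t = 2.0000: 83.129726
  t * PV_t at t = 3.0000: 118.530978
  t * PV_t at t = 4.0000: 150.229376
  t * PV_t at t = 5.0000: 178.504487
  t * PV_t at t = 6.0000: 203.617285
  t * PV_t at t = 7.0000: 5134.752864
Macaulay duration D = 5912.490952 / 965.532004 = 6.123558
Modified duration = D / (1 + y/m) = 6.123558 / (1 + 0.052000) = 5.820872


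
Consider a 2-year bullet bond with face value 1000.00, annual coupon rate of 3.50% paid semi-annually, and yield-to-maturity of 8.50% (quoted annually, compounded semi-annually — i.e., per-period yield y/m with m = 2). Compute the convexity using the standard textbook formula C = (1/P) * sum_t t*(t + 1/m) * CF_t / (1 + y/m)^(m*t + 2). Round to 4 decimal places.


Coupon per period c = face * coupon_rate / m = 17.500000
Periods per year m = 2; per-period yield y/m = 0.042500
Number of cashflows N = 4
Cashflows (t years, CF_t, discount factor 1/(1+y/m)^(m*t), PV):
  t = 0.5000: CF_t = 17.500000, DF = 0.959233, PV = 16.786571
  t = 1.0000: CF_t = 17.500000, DF = 0.920127, PV = 16.102226
  t = 1.5000: CF_t = 17.500000, DF = 0.882616, PV = 15.445780
  t = 2.0000: CF_t = 1017.500000, DF = 0.846634, PV = 861.450175
Price P = sum_t PV_t = 909.784752
Convexity numerator sum_t t*(t + 1/m) * CF_t / (1+y/m)^(m*t + 2):
  t = 0.5000: term = 7.722890
  t = 1.0000: term = 22.224145
  t = 1.5000: term = 42.636249
  t = 2.0000: term = 3963.218718
Convexity = (1/P) * sum = 4035.802001 / 909.784752 = 4.435997

Answer: Convexity = 4.4360


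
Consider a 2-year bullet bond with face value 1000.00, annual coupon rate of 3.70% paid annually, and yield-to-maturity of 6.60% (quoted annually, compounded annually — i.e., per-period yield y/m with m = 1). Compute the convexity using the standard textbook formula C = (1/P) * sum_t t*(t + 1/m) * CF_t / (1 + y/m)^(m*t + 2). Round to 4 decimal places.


Answer: Convexity = 5.1511

Derivation:
Coupon per period c = face * coupon_rate / m = 37.000000
Periods per year m = 1; per-period yield y/m = 0.066000
Number of cashflows N = 2
Cashflows (t years, CF_t, discount factor 1/(1+y/m)^(m*t), PV):
  t = 1.0000: CF_t = 37.000000, DF = 0.938086, PV = 34.709193
  t = 2.0000: CF_t = 1037.000000, DF = 0.880006, PV = 912.566132
Price P = sum_t PV_t = 947.275326
Convexity numerator sum_t t*(t + 1/m) * CF_t / (1+y/m)^(m*t + 2):
  t = 1.0000: term = 61.088591
  t = 2.0000: term = 4818.381559
Convexity = (1/P) * sum = 4879.470149 / 947.275326 = 5.151058


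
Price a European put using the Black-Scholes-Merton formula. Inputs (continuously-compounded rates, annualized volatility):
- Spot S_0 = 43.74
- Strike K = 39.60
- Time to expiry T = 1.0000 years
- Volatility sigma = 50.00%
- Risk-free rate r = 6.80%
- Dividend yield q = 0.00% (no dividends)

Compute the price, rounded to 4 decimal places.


Answer: Price = 5.0299

Derivation:
d1 = (ln(S/K) + (r - q + 0.5*sigma^2) * T) / (sigma * sqrt(T)) = 0.58486779
d2 = d1 - sigma * sqrt(T) = 0.08486779
exp(-rT) = 0.93426047; exp(-qT) = 1.00000000
P = K * exp(-rT) * N(-d2) - S_0 * exp(-qT) * N(-d1)
N(-d1) = 0.27931831; N(-d2) = 0.46618325
P = 39.6000 * 0.93426047 * 0.46618325 - 43.7400 * 1.00000000 * 0.27931831 = 5.0299


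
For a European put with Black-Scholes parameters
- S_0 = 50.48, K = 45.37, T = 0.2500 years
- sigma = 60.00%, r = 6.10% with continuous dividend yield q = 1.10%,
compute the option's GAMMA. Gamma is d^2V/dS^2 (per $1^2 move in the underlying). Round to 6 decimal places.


Answer: Gamma = 0.022615

Derivation:
d1 = 0.5474204152; d2 = 0.2474204152
phi(d1) = 0.3434296167; exp(-qT) = 0.9972537778; exp(-rT) = 0.9848656924
Gamma = exp(-qT) * phi(d1) / (S * sigma * sqrt(T)) = 0.9972537778 * 0.3434296167 / (50.4800 * 0.6000 * 0.5000000000) = 0.022615


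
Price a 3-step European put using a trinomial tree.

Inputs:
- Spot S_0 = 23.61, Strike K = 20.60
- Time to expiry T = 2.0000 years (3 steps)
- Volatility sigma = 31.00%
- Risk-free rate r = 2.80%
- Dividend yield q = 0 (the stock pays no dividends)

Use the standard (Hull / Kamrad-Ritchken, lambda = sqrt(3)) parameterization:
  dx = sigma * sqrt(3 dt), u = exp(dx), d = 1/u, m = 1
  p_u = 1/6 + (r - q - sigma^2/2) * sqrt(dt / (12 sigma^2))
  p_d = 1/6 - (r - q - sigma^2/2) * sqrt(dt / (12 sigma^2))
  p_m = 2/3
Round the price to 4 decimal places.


dt = T/N = 0.666667; dx = sigma*sqrt(3*dt) = 0.438406
u = exp(dx) = 1.550234; d = 1/u = 0.645064
p_u = 0.151422, p_m = 0.666667, p_d = 0.181911
Discount per step: exp(-r*dt) = 0.981506
Stock lattice S(k, j) with j the centered position index:
  k=0: S(0,+0) = 23.6100
  k=1: S(1,-1) = 15.2300; S(1,+0) = 23.6100; S(1,+1) = 36.6010
  k=2: S(2,-2) = 9.8243; S(2,-1) = 15.2300; S(2,+0) = 23.6100; S(2,+1) = 36.6010; S(2,+2) = 56.7402
  k=3: S(3,-3) = 6.3373; S(3,-2) = 9.8243; S(3,-1) = 15.2300; S(3,+0) = 23.6100; S(3,+1) = 36.6010; S(3,+2) = 56.7402; S(3,+3) = 87.9606
Terminal payoffs V(N, j) = max(K - S_T, 0):
  V(3,-3) = 14.262707; V(3,-2) = 10.775709; V(3,-1) = 5.370046; V(3,+0) = 0.000000; V(3,+1) = 0.000000; V(3,+2) = 0.000000; V(3,+3) = 0.000000
Backward induction: V(k, j) = exp(-r*dt) * [p_u * V(k+1, j+1) + p_m * V(k+1, j) + p_d * V(k+1, j-1)]
  V(2,-2) = exp(-r*dt) * [p_u*5.370046 + p_m*10.775709 + p_d*14.262707] = 10.395623
  V(2,-1) = exp(-r*dt) * [p_u*0.000000 + p_m*5.370046 + p_d*10.775709] = 5.437795
  V(2,+0) = exp(-r*dt) * [p_u*0.000000 + p_m*0.000000 + p_d*5.370046] = 0.958806
  V(2,+1) = exp(-r*dt) * [p_u*0.000000 + p_m*0.000000 + p_d*0.000000] = 0.000000
  V(2,+2) = exp(-r*dt) * [p_u*0.000000 + p_m*0.000000 + p_d*0.000000] = 0.000000
  V(1,-1) = exp(-r*dt) * [p_u*0.958806 + p_m*5.437795 + p_d*10.395623] = 5.556762
  V(1,+0) = exp(-r*dt) * [p_u*0.000000 + p_m*0.958806 + p_d*5.437795] = 1.598285
  V(1,+1) = exp(-r*dt) * [p_u*0.000000 + p_m*0.000000 + p_d*0.958806] = 0.171192
  V(0,+0) = exp(-r*dt) * [p_u*0.171192 + p_m*1.598285 + p_d*5.556762] = 2.063405

Answer: Price = V(0,0) = 2.0634


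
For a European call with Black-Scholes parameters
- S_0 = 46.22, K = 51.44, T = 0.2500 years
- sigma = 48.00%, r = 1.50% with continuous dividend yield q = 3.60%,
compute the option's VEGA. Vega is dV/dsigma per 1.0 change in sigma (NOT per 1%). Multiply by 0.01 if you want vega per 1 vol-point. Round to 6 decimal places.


d1 = -0.3477228128; d2 = -0.5877228128
phi(d1) = 0.3755385648; exp(-qT) = 0.9910403788; exp(-rT) = 0.9962570225
Vega = S * exp(-qT) * phi(d1) * sqrt(T) = 46.2200 * 0.9910403788 * 0.3755385648 * 0.5000000000 = 8.600938

Answer: Vega = 8.600938


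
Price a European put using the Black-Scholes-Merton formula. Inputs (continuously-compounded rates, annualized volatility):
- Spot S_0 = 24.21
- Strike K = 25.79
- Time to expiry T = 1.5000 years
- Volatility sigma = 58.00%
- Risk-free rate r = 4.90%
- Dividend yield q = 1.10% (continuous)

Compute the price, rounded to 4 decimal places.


Answer: Price = 6.7045

Derivation:
d1 = (ln(S/K) + (r - q + 0.5*sigma^2) * T) / (sigma * sqrt(T)) = 0.34641831
d2 = d1 - sigma * sqrt(T) = -0.36393371
exp(-rT) = 0.92913615; exp(-qT) = 0.98363538
P = K * exp(-rT) * N(-d2) - S_0 * exp(-qT) * N(-d1)
N(-d1) = 0.36451418; N(-d2) = 0.64204624
P = 25.7900 * 0.92913615 * 0.64204624 - 24.2100 * 0.98363538 * 0.36451418 = 6.7045


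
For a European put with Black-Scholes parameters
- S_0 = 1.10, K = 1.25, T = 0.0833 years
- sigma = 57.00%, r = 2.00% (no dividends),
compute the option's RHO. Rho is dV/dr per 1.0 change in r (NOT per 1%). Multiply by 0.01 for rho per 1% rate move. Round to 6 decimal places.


d1 = -0.6846633989; d2 = -0.8491753133
phi(d1) = 0.3155871149; exp(-qT) = 1.0000000000; exp(-rT) = 0.9983353870
N(-d2) = 0.8021081261
Rho = -K*T*exp(-rT)*N(-d2) = -1.2500 * 0.0833 * 0.9983353870 * 0.8021081261 = -0.083380

Answer: Rho = -0.083380


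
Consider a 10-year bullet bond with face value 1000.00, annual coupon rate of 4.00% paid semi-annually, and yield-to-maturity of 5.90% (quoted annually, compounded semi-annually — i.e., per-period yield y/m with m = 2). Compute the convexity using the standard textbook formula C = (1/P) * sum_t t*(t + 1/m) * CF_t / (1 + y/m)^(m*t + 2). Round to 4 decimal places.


Answer: Convexity = 75.5012

Derivation:
Coupon per period c = face * coupon_rate / m = 20.000000
Periods per year m = 2; per-period yield y/m = 0.029500
Number of cashflows N = 20
Cashflows (t years, CF_t, discount factor 1/(1+y/m)^(m*t), PV):
  t = 0.5000: CF_t = 20.000000, DF = 0.971345, PV = 19.426906
  t = 1.0000: CF_t = 20.000000, DF = 0.943512, PV = 18.870234
  t = 1.5000: CF_t = 20.000000, DF = 0.916476, PV = 18.329514
  t = 2.0000: CF_t = 20.000000, DF = 0.890214, PV = 17.804287
  t = 2.5000: CF_t = 20.000000, DF = 0.864706, PV = 17.294111
  t = 3.0000: CF_t = 20.000000, DF = 0.839928, PV = 16.798554
  t = 3.5000: CF_t = 20.000000, DF = 0.815860, PV = 16.317196
  t = 4.0000: CF_t = 20.000000, DF = 0.792482, PV = 15.849632
  t = 4.5000: CF_t = 20.000000, DF = 0.769773, PV = 15.395466
  t = 5.0000: CF_t = 20.000000, DF = 0.747716, PV = 14.954314
  t = 5.5000: CF_t = 20.000000, DF = 0.726290, PV = 14.525803
  t = 6.0000: CF_t = 20.000000, DF = 0.705479, PV = 14.109570
  t = 6.5000: CF_t = 20.000000, DF = 0.685263, PV = 13.705265
  t = 7.0000: CF_t = 20.000000, DF = 0.665627, PV = 13.312545
  t = 7.5000: CF_t = 20.000000, DF = 0.646554, PV = 12.931078
  t = 8.0000: CF_t = 20.000000, DF = 0.628027, PV = 12.560542
  t = 8.5000: CF_t = 20.000000, DF = 0.610031, PV = 12.200624
  t = 9.0000: CF_t = 20.000000, DF = 0.592551, PV = 11.851019
  t = 9.5000: CF_t = 20.000000, DF = 0.575572, PV = 11.511431
  t = 10.0000: CF_t = 1020.000000, DF = 0.559079, PV = 570.260319
Price P = sum_t PV_t = 858.008409
Convexity numerator sum_t t*(t + 1/m) * CF_t / (1+y/m)^(m*t + 2):
  t = 0.5000: term = 9.164757
  t = 1.0000: term = 26.706431
  t = 1.5000: term = 51.882333
  t = 2.0000: term = 83.992768
  t = 2.5000: term = 122.378972
  t = 3.0000: term = 166.421138
  t = 3.5000: term = 215.536523
  t = 4.0000: term = 269.177646
  t = 4.5000: term = 326.830556
  t = 5.0000: term = 388.013180
  t = 5.5000: term = 452.273741
  t = 6.0000: term = 519.189247
  t = 6.5000: term = 588.364049
  t = 7.0000: term = 659.428456
  t = 7.5000: term = 732.037417
  t = 8.0000: term = 805.869262
  t = 8.5000: term = 880.624498
  t = 9.0000: term = 956.024652
  t = 9.5000: term = 1031.811184
  t = 10.0000: term = 56494.965770
Convexity = (1/P) * sum = 64780.692581 / 858.008409 = 75.501233


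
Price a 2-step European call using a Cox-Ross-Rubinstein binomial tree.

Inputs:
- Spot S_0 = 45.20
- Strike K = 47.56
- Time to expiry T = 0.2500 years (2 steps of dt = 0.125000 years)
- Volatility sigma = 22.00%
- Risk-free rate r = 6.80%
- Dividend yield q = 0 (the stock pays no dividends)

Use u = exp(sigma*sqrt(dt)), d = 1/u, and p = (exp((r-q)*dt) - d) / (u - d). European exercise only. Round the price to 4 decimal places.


dt = T/N = 0.125000
u = exp(sigma*sqrt(dt)) = 1.080887; d = 1/u = 0.925166
p = (exp((r-q)*dt) - d) / (u - d) = 0.535382
Discount per step: exp(-r*dt) = 0.991536
Stock lattice S(k, i) with i counting down-moves:
  k=0: S(0,0) = 45.2000
  k=1: S(1,0) = 48.8561; S(1,1) = 41.8175
  k=2: S(2,0) = 52.8079; S(2,1) = 45.2000; S(2,2) = 38.6882
Terminal payoffs V(N, i) = max(S_T - K, 0):
  V(2,0) = 5.247888; V(2,1) = 0.000000; V(2,2) = 0.000000
Backward induction: V(k, i) = exp(-r*dt) * [p * V(k+1, i) + (1-p) * V(k+1, i+1)].
  V(1,0) = exp(-r*dt) * [p*5.247888 + (1-p)*0.000000] = 2.785844
  V(1,1) = exp(-r*dt) * [p*0.000000 + (1-p)*0.000000] = 0.000000
  V(0,0) = exp(-r*dt) * [p*2.785844 + (1-p)*0.000000] = 1.478867

Answer: Price = V(0,0) = 1.4789


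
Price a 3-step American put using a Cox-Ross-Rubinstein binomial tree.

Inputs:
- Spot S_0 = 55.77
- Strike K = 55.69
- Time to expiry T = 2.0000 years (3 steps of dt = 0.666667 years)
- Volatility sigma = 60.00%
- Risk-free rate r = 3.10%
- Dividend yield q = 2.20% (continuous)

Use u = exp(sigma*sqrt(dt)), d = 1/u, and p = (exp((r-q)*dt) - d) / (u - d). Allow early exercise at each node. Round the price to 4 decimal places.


Answer: Price = V(0,0) = 18.4666

Derivation:
dt = T/N = 0.666667
u = exp(sigma*sqrt(dt)) = 1.632150; d = 1/u = 0.612689
p = (exp((r-q)*dt) - d) / (u - d) = 0.385821
Discount per step: exp(-r*dt) = 0.979545
Stock lattice S(k, i) with i counting down-moves:
  k=0: S(0,0) = 55.7700
  k=1: S(1,0) = 91.0250; S(1,1) = 34.1697
  k=2: S(2,0) = 148.5664; S(2,1) = 55.7700; S(2,2) = 20.9354
  k=3: S(3,0) = 242.4826; S(3,1) = 91.0250; S(3,2) = 34.1697; S(3,3) = 12.8269
Terminal payoffs V(N, i) = max(K - S_T, 0):
  V(3,0) = 0.000000; V(3,1) = 0.000000; V(3,2) = 21.520339; V(3,3) = 42.863129
Backward induction: V(k, i) = exp(-r*dt) * [p * V(k+1, i) + (1-p) * V(k+1, i+1)]; then take max(V_cont, immediate exercise) for American.
  V(2,0) = exp(-r*dt) * [p*0.000000 + (1-p)*0.000000] = 0.000000; exercise = 0.000000; V(2,0) = max -> 0.000000
  V(2,1) = exp(-r*dt) * [p*0.000000 + (1-p)*21.520339] = 12.946990; exercise = 0.000000; V(2,1) = max -> 12.946990
  V(2,2) = exp(-r*dt) * [p*21.520339 + (1-p)*42.863129] = 33.920324; exercise = 34.754627; V(2,2) = max -> 34.754627
  V(1,0) = exp(-r*dt) * [p*0.000000 + (1-p)*12.946990] = 7.789122; exercise = 0.000000; V(1,0) = max -> 7.789122
  V(1,1) = exp(-r*dt) * [p*12.946990 + (1-p)*34.754627] = 25.801999; exercise = 21.520339; V(1,1) = max -> 25.801999
  V(0,0) = exp(-r*dt) * [p*7.789122 + (1-p)*25.801999] = 18.466642; exercise = 0.000000; V(0,0) = max -> 18.466642
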